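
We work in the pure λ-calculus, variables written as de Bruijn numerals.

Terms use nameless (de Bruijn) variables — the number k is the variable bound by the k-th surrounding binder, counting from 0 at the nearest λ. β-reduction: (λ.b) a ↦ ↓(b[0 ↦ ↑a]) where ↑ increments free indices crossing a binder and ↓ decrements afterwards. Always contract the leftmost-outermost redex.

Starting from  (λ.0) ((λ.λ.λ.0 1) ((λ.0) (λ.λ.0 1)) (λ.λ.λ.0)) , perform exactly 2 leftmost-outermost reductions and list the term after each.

  start: (λ.0) ((λ.λ.λ.0 1) ((λ.0) (λ.λ.0 1)) (λ.λ.λ.0))
  step 1: (λ.λ.λ.0 1) ((λ.0) (λ.λ.0 1)) (λ.λ.λ.0)
  step 2: (λ.λ.0 1) (λ.λ.λ.0)

Answer: after 2 steps: (λ.λ.0 1) (λ.λ.λ.0)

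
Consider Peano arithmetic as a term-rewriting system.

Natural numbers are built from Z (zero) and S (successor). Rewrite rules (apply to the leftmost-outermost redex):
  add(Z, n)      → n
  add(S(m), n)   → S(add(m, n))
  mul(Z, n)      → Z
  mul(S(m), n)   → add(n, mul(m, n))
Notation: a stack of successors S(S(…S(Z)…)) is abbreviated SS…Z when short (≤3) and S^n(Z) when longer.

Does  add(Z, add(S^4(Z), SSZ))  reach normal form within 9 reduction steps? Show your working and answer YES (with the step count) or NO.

Answer: YES — reaches normal form S^6(Z) in 6 ≤ 9 steps

Reduction:
  start: add(Z, add(S^4(Z), SSZ))
  step 1: add(S^4(Z), SSZ)
  step 2: S(add(SSSZ, SSZ))
  step 3: S(S(add(SSZ, SSZ)))
  step 4: S(S(S(add(SZ, SSZ))))
  step 5: S(S(S(S(add(Z, SSZ)))))
  step 6: S^6(Z)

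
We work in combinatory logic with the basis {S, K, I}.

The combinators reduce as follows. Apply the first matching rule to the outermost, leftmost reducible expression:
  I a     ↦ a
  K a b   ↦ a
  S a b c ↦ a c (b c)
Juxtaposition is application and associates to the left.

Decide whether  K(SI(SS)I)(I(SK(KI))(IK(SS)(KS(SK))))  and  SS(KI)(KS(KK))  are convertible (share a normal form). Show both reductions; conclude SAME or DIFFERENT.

Answer: SAME — A ⇓ SSI, B ⇓ SSI

Working:
Term A:
  start: K(SI(SS)I)(I(SK(KI))(IK(SS)(KS(SK))))
  →1  SI(SS)I
  →2  II(SSI)
  →3  I(SSI)
  →4  SSI

Term B:
  start: SS(KI)(KS(KK))
  →1  S(KS(KK))(KI(KS(KK)))
  →2  SS(KI(KS(KK)))
  →3  SSI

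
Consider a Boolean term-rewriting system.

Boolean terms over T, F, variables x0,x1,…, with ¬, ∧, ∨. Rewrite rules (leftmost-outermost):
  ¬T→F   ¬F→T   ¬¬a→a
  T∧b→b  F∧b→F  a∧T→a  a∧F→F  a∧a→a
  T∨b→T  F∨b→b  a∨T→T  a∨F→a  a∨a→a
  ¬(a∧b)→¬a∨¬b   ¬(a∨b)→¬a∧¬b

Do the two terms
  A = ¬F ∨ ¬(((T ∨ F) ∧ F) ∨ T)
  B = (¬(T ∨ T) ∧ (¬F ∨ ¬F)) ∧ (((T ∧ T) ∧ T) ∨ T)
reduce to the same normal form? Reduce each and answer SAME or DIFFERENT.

Term A:
  start: ¬F ∨ ¬(((T ∨ F) ∧ F) ∨ T)
  →1  T ∨ ¬(((T ∨ F) ∧ F) ∨ T)
  →2  T

Term B:
  start: (¬(T ∨ T) ∧ (¬F ∨ ¬F)) ∧ (((T ∧ T) ∧ T) ∨ T)
  →1  ((¬T ∧ ¬T) ∧ (¬F ∨ ¬F)) ∧ (((T ∧ T) ∧ T) ∨ T)
  →2  (¬T ∧ (¬F ∨ ¬F)) ∧ (((T ∧ T) ∧ T) ∨ T)
  →3  (F ∧ (¬F ∨ ¬F)) ∧ (((T ∧ T) ∧ T) ∨ T)
  →4  F ∧ (((T ∧ T) ∧ T) ∨ T)
  →5  F

Answer: DIFFERENT — A ⇓ T, B ⇓ F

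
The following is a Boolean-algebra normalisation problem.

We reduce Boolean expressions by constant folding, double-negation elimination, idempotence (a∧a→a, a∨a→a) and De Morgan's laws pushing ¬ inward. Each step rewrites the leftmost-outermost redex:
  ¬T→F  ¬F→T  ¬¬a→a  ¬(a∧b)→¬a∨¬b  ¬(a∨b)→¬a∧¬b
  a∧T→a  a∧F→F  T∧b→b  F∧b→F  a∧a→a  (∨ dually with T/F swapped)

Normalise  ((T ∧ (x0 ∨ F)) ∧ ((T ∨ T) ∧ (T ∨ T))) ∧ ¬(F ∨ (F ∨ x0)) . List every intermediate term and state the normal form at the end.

Answer: normal form = x0 ∧ ¬x0  (in 11 steps)

Derivation:
  start: ((T ∧ (x0 ∨ F)) ∧ ((T ∨ T) ∧ (T ∨ T))) ∧ ¬(F ∨ (F ∨ x0))
  [1] ((x0 ∨ F) ∧ ((T ∨ T) ∧ (T ∨ T))) ∧ ¬(F ∨ (F ∨ x0))
  [2] (x0 ∧ ((T ∨ T) ∧ (T ∨ T))) ∧ ¬(F ∨ (F ∨ x0))
  [3] (x0 ∧ (T ∨ T)) ∧ ¬(F ∨ (F ∨ x0))
  [4] (x0 ∧ T) ∧ ¬(F ∨ (F ∨ x0))
  [5] x0 ∧ ¬(F ∨ (F ∨ x0))
  [6] x0 ∧ (¬F ∧ ¬(F ∨ x0))
  [7] x0 ∧ (T ∧ ¬(F ∨ x0))
  [8] x0 ∧ ¬(F ∨ x0)
  [9] x0 ∧ (¬F ∧ ¬x0)
  [10] x0 ∧ (T ∧ ¬x0)
  [11] x0 ∧ ¬x0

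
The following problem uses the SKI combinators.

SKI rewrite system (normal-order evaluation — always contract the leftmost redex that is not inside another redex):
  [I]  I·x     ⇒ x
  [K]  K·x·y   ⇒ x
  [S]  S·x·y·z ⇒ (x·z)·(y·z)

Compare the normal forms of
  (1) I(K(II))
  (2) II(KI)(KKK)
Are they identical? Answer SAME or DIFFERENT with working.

Term A:
  start: I(K(II))
  [1] K(II)
  [2] KI

Term B:
  start: II(KI)(KKK)
  [1] I(KI)(KKK)
  [2] KI(KKK)
  [3] I

Answer: DIFFERENT — A ⇓ KI, B ⇓ I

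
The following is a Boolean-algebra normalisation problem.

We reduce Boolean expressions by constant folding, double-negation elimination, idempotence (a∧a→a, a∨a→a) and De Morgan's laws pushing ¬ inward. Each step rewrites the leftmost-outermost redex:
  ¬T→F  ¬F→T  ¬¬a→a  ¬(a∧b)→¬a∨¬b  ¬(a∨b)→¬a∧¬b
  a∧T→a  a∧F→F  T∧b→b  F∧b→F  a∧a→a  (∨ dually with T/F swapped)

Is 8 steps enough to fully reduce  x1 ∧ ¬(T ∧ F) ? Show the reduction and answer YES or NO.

  start: x1 ∧ ¬(T ∧ F)
  step 1: x1 ∧ (¬T ∨ ¬F)
  step 2: x1 ∧ (F ∨ ¬F)
  step 3: x1 ∧ ¬F
  step 4: x1 ∧ T
  step 5: x1

Answer: YES — reaches normal form x1 in 5 ≤ 8 steps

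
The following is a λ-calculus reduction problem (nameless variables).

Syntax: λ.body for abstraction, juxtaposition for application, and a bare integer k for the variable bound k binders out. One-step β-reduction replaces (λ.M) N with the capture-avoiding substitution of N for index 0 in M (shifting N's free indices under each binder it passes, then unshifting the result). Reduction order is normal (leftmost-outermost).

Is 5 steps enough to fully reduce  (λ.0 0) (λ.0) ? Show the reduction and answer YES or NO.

Answer: YES — reaches normal form λ.0 in 2 ≤ 5 steps

Working:
  start: (λ.0 0) (λ.0)
  →1  (λ.0) (λ.0)
  →2  λ.0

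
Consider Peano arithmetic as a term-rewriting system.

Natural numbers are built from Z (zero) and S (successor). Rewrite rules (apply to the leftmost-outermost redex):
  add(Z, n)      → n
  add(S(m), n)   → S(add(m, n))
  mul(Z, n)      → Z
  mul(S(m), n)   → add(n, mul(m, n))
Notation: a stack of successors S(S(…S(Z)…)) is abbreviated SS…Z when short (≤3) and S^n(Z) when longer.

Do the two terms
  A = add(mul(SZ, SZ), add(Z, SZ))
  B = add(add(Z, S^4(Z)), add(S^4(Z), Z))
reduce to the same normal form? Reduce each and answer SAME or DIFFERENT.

Term A:
  start: add(mul(SZ, SZ), add(Z, SZ))
  [1] add(add(SZ, mul(Z, SZ)), add(Z, SZ))
  [2] add(S(add(Z, mul(Z, SZ))), add(Z, SZ))
  [3] S(add(add(Z, mul(Z, SZ)), add(Z, SZ)))
  [4] S(add(mul(Z, SZ), add(Z, SZ)))
  [5] S(add(Z, add(Z, SZ)))
  [6] S(add(Z, SZ))
  [7] SSZ

Term B:
  start: add(add(Z, S^4(Z)), add(S^4(Z), Z))
  [1] add(S^4(Z), add(S^4(Z), Z))
  [2] S(add(SSSZ, add(S^4(Z), Z)))
  [3] S(S(add(SSZ, add(S^4(Z), Z))))
  [4] S(S(S(add(SZ, add(S^4(Z), Z)))))
  [5] S(S(S(S(add(Z, add(S^4(Z), Z))))))
  [6] S(S(S(S(add(S^4(Z), Z)))))
  [7] S(S(S(S(S(add(SSSZ, Z))))))
  [8] S(S(S(S(S(S(add(SSZ, Z)))))))
  [9] S(S(S(S(S(S(S(add(SZ, Z))))))))
  [10] S(S(S(S(S(S(S(S(add(Z, Z)))))))))
  [11] S^8(Z)

Answer: DIFFERENT — A ⇓ SSZ, B ⇓ S^8(Z)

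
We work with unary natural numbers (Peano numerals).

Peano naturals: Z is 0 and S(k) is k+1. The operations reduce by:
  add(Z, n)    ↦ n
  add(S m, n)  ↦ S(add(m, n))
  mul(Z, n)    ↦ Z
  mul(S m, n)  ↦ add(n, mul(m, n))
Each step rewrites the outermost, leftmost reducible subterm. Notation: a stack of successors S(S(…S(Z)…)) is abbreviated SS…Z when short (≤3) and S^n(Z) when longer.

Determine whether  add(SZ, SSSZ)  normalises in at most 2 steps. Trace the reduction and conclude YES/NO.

  start: add(SZ, SSSZ)
  step 1: S(add(Z, SSSZ))
  step 2: S^4(Z)

Answer: YES — reaches normal form S^4(Z) in 2 ≤ 2 steps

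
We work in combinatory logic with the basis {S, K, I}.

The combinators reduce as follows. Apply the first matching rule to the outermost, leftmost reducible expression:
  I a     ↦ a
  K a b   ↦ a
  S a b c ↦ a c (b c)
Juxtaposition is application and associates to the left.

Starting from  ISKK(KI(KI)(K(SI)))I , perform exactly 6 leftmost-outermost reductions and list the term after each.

Answer: after 6 steps: SI

Reduction:
  start: ISKK(KI(KI)(K(SI)))I
  [1] SKK(KI(KI)(K(SI)))I
  [2] K(KI(KI)(K(SI)))(K(KI(KI)(K(SI))))I
  [3] KI(KI)(K(SI))I
  [4] I(K(SI))I
  [5] K(SI)I
  [6] SI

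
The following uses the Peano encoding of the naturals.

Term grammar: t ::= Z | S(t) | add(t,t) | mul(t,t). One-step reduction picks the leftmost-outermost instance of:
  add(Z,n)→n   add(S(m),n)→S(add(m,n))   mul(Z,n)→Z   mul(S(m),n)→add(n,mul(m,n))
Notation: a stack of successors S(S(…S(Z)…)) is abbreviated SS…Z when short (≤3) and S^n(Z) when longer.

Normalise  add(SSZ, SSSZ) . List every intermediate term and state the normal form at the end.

  start: add(SSZ, SSSZ)
  step 1: S(add(SZ, SSSZ))
  step 2: S(S(add(Z, SSSZ)))
  step 3: S^5(Z)

Answer: normal form = S^5(Z)  (in 3 steps)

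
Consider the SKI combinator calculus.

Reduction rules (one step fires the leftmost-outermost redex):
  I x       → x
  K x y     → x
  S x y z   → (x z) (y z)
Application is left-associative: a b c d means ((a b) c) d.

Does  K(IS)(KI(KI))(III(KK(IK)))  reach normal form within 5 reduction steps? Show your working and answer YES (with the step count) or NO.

  start: K(IS)(KI(KI))(III(KK(IK)))
  →1  IS(III(KK(IK)))
  →2  S(III(KK(IK)))
  →3  S(II(KK(IK)))
  →4  S(I(KK(IK)))
  →5  S(KK(IK))

Answer: NO — after 5 steps the term is S(KK(IK)), not yet normal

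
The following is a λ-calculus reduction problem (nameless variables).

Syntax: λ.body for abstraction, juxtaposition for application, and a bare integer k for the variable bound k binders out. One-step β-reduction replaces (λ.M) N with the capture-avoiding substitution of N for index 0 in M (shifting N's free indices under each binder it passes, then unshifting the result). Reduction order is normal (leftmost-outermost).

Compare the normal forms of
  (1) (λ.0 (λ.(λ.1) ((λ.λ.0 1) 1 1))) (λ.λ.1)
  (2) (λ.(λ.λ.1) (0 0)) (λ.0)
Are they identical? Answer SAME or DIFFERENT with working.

Term A:
  start: (λ.0 (λ.(λ.1) ((λ.λ.0 1) 1 1))) (λ.λ.1)
  step 1: (λ.λ.1) (λ.(λ.1) ((λ.λ.0 1) (λ.λ.1) (λ.λ.1)))
  step 2: λ.λ.(λ.1) ((λ.λ.0 1) (λ.λ.1) (λ.λ.1))
  step 3: λ.λ.0

Term B:
  start: (λ.(λ.λ.1) (0 0)) (λ.0)
  step 1: (λ.λ.1) ((λ.0) (λ.0))
  step 2: λ.(λ.0) (λ.0)
  step 3: λ.λ.0

Answer: SAME — A ⇓ λ.λ.0, B ⇓ λ.λ.0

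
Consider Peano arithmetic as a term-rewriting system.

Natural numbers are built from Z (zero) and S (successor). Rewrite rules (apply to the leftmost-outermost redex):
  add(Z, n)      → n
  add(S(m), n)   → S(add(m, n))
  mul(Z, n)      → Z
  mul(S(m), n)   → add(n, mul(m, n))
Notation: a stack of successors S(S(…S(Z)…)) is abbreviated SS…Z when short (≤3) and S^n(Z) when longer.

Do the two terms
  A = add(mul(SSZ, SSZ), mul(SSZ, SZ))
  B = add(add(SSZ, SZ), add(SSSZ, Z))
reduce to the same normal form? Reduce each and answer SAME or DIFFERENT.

Answer: SAME — A ⇓ S^6(Z), B ⇓ S^6(Z)

Derivation:
Term A:
  start: add(mul(SSZ, SSZ), mul(SSZ, SZ))
  step 1: add(add(SSZ, mul(SZ, SSZ)), mul(SSZ, SZ))
  step 2: add(S(add(SZ, mul(SZ, SSZ))), mul(SSZ, SZ))
  step 3: S(add(add(SZ, mul(SZ, SSZ)), mul(SSZ, SZ)))
  step 4: S(add(S(add(Z, mul(SZ, SSZ))), mul(SSZ, SZ)))
  step 5: S(S(add(add(Z, mul(SZ, SSZ)), mul(SSZ, SZ))))
  step 6: S(S(add(mul(SZ, SSZ), mul(SSZ, SZ))))
  step 7: S(S(add(add(SSZ, mul(Z, SSZ)), mul(SSZ, SZ))))
  step 8: S(S(add(S(add(SZ, mul(Z, SSZ))), mul(SSZ, SZ))))
  step 9: S(S(S(add(add(SZ, mul(Z, SSZ)), mul(SSZ, SZ)))))
  step 10: S(S(S(add(S(add(Z, mul(Z, SSZ))), mul(SSZ, SZ)))))
  step 11: S(S(S(S(add(add(Z, mul(Z, SSZ)), mul(SSZ, SZ))))))
  step 12: S(S(S(S(add(mul(Z, SSZ), mul(SSZ, SZ))))))
  step 13: S(S(S(S(add(Z, mul(SSZ, SZ))))))
  step 14: S(S(S(S(mul(SSZ, SZ)))))
  step 15: S(S(S(S(add(SZ, mul(SZ, SZ))))))
  step 16: S(S(S(S(S(add(Z, mul(SZ, SZ)))))))
  step 17: S(S(S(S(S(mul(SZ, SZ))))))
  step 18: S(S(S(S(S(add(SZ, mul(Z, SZ)))))))
  step 19: S(S(S(S(S(S(add(Z, mul(Z, SZ))))))))
  step 20: S(S(S(S(S(S(mul(Z, SZ)))))))
  step 21: S^6(Z)

Term B:
  start: add(add(SSZ, SZ), add(SSSZ, Z))
  step 1: add(S(add(SZ, SZ)), add(SSSZ, Z))
  step 2: S(add(add(SZ, SZ), add(SSSZ, Z)))
  step 3: S(add(S(add(Z, SZ)), add(SSSZ, Z)))
  step 4: S(S(add(add(Z, SZ), add(SSSZ, Z))))
  step 5: S(S(add(SZ, add(SSSZ, Z))))
  step 6: S(S(S(add(Z, add(SSSZ, Z)))))
  step 7: S(S(S(add(SSSZ, Z))))
  step 8: S(S(S(S(add(SSZ, Z)))))
  step 9: S(S(S(S(S(add(SZ, Z))))))
  step 10: S(S(S(S(S(S(add(Z, Z)))))))
  step 11: S^6(Z)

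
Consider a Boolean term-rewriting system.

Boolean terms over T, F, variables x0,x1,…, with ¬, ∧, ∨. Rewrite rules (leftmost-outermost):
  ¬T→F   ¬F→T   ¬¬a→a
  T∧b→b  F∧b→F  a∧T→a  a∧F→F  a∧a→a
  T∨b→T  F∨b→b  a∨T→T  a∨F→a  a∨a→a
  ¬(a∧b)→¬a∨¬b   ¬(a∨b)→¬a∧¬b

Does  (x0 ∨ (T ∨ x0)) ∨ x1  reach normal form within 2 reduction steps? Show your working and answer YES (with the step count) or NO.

Answer: NO — after 2 steps the term is T ∨ x1, not yet normal

Derivation:
  start: (x0 ∨ (T ∨ x0)) ∨ x1
  →1  (x0 ∨ T) ∨ x1
  →2  T ∨ x1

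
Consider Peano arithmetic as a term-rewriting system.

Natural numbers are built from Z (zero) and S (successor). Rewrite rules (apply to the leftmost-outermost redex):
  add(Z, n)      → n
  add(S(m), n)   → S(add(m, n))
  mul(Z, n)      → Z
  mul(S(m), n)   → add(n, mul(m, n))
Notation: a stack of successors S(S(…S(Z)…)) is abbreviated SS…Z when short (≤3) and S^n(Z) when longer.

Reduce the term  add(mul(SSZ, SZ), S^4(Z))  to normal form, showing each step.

Answer: normal form = S^6(Z)  (in 10 steps)

Working:
  start: add(mul(SSZ, SZ), S^4(Z))
  step 1: add(add(SZ, mul(SZ, SZ)), S^4(Z))
  step 2: add(S(add(Z, mul(SZ, SZ))), S^4(Z))
  step 3: S(add(add(Z, mul(SZ, SZ)), S^4(Z)))
  step 4: S(add(mul(SZ, SZ), S^4(Z)))
  step 5: S(add(add(SZ, mul(Z, SZ)), S^4(Z)))
  step 6: S(add(S(add(Z, mul(Z, SZ))), S^4(Z)))
  step 7: S(S(add(add(Z, mul(Z, SZ)), S^4(Z))))
  step 8: S(S(add(mul(Z, SZ), S^4(Z))))
  step 9: S(S(add(Z, S^4(Z))))
  step 10: S^6(Z)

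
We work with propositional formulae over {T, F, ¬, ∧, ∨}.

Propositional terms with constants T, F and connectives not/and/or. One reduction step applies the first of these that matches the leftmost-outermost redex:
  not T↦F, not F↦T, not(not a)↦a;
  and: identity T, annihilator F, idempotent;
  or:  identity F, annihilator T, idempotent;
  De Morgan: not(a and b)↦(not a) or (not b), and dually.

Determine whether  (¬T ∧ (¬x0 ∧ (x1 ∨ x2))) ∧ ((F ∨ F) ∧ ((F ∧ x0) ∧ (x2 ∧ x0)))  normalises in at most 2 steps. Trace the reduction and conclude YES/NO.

Answer: NO — after 2 steps the term is F ∧ ((F ∨ F) ∧ ((F ∧ x0) ∧ (x2 ∧ x0))), not yet normal

Working:
  start: (¬T ∧ (¬x0 ∧ (x1 ∨ x2))) ∧ ((F ∨ F) ∧ ((F ∧ x0) ∧ (x2 ∧ x0)))
  [1] (F ∧ (¬x0 ∧ (x1 ∨ x2))) ∧ ((F ∨ F) ∧ ((F ∧ x0) ∧ (x2 ∧ x0)))
  [2] F ∧ ((F ∨ F) ∧ ((F ∧ x0) ∧ (x2 ∧ x0)))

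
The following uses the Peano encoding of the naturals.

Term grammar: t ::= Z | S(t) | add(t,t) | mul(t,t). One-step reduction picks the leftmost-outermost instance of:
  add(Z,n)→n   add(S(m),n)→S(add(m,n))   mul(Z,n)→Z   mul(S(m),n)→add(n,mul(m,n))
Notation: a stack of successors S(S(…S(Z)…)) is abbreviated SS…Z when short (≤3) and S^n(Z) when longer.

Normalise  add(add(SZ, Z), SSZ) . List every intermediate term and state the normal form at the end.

Answer: normal form = SSSZ  (in 4 steps)

Working:
  start: add(add(SZ, Z), SSZ)
  →1  add(S(add(Z, Z)), SSZ)
  →2  S(add(add(Z, Z), SSZ))
  →3  S(add(Z, SSZ))
  →4  SSSZ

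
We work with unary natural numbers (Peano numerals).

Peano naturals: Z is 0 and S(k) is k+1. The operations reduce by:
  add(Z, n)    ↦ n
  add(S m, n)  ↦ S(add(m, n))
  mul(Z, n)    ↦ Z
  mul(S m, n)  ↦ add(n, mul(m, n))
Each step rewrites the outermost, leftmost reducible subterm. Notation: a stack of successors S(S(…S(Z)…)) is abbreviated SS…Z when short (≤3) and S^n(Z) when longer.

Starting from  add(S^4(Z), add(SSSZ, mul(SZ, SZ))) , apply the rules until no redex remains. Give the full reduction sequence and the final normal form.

Answer: normal form = S^8(Z)  (in 13 steps)

Derivation:
  start: add(S^4(Z), add(SSSZ, mul(SZ, SZ)))
  step 1: S(add(SSSZ, add(SSSZ, mul(SZ, SZ))))
  step 2: S(S(add(SSZ, add(SSSZ, mul(SZ, SZ)))))
  step 3: S(S(S(add(SZ, add(SSSZ, mul(SZ, SZ))))))
  step 4: S(S(S(S(add(Z, add(SSSZ, mul(SZ, SZ)))))))
  step 5: S(S(S(S(add(SSSZ, mul(SZ, SZ))))))
  step 6: S(S(S(S(S(add(SSZ, mul(SZ, SZ)))))))
  step 7: S(S(S(S(S(S(add(SZ, mul(SZ, SZ))))))))
  step 8: S(S(S(S(S(S(S(add(Z, mul(SZ, SZ)))))))))
  step 9: S(S(S(S(S(S(S(mul(SZ, SZ))))))))
  step 10: S(S(S(S(S(S(S(add(SZ, mul(Z, SZ)))))))))
  step 11: S(S(S(S(S(S(S(S(add(Z, mul(Z, SZ))))))))))
  step 12: S(S(S(S(S(S(S(S(mul(Z, SZ)))))))))
  step 13: S^8(Z)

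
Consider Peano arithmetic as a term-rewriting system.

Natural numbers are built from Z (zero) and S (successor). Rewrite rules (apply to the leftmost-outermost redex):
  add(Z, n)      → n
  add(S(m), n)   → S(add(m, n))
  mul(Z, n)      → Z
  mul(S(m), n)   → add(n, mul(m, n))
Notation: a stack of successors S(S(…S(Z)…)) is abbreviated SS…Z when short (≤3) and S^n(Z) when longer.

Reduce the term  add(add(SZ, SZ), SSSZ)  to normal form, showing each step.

  start: add(add(SZ, SZ), SSSZ)
  →1  add(S(add(Z, SZ)), SSSZ)
  →2  S(add(add(Z, SZ), SSSZ))
  →3  S(add(SZ, SSSZ))
  →4  S(S(add(Z, SSSZ)))
  →5  S^5(Z)

Answer: normal form = S^5(Z)  (in 5 steps)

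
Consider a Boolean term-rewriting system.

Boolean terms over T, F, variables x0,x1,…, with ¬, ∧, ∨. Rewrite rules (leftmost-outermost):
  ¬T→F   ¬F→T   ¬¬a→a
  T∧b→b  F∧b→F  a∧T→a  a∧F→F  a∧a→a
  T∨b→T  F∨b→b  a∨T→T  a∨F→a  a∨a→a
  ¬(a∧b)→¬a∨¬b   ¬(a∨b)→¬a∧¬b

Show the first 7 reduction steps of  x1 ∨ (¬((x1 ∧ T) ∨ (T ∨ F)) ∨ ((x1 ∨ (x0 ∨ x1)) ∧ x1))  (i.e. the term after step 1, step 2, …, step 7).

  start: x1 ∨ (¬((x1 ∧ T) ∨ (T ∨ F)) ∨ ((x1 ∨ (x0 ∨ x1)) ∧ x1))
  [1] x1 ∨ ((¬(x1 ∧ T) ∧ ¬(T ∨ F)) ∨ ((x1 ∨ (x0 ∨ x1)) ∧ x1))
  [2] x1 ∨ (((¬x1 ∨ ¬T) ∧ ¬(T ∨ F)) ∨ ((x1 ∨ (x0 ∨ x1)) ∧ x1))
  [3] x1 ∨ (((¬x1 ∨ F) ∧ ¬(T ∨ F)) ∨ ((x1 ∨ (x0 ∨ x1)) ∧ x1))
  [4] x1 ∨ ((¬x1 ∧ ¬(T ∨ F)) ∨ ((x1 ∨ (x0 ∨ x1)) ∧ x1))
  [5] x1 ∨ ((¬x1 ∧ (¬T ∧ ¬F)) ∨ ((x1 ∨ (x0 ∨ x1)) ∧ x1))
  [6] x1 ∨ ((¬x1 ∧ (F ∧ ¬F)) ∨ ((x1 ∨ (x0 ∨ x1)) ∧ x1))
  [7] x1 ∨ ((¬x1 ∧ F) ∨ ((x1 ∨ (x0 ∨ x1)) ∧ x1))

Answer: after 7 steps: x1 ∨ ((¬x1 ∧ F) ∨ ((x1 ∨ (x0 ∨ x1)) ∧ x1))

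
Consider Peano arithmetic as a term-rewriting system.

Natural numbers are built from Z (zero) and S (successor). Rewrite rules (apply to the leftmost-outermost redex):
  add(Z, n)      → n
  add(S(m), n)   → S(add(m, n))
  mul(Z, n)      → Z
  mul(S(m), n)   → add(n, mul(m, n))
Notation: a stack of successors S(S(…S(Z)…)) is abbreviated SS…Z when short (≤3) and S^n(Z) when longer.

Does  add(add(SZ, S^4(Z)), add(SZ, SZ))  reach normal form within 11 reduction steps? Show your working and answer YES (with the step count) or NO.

  start: add(add(SZ, S^4(Z)), add(SZ, SZ))
  step 1: add(S(add(Z, S^4(Z))), add(SZ, SZ))
  step 2: S(add(add(Z, S^4(Z)), add(SZ, SZ)))
  step 3: S(add(S^4(Z), add(SZ, SZ)))
  step 4: S(S(add(SSSZ, add(SZ, SZ))))
  step 5: S(S(S(add(SSZ, add(SZ, SZ)))))
  step 6: S(S(S(S(add(SZ, add(SZ, SZ))))))
  step 7: S(S(S(S(S(add(Z, add(SZ, SZ)))))))
  step 8: S(S(S(S(S(add(SZ, SZ))))))
  step 9: S(S(S(S(S(S(add(Z, SZ)))))))
  step 10: S^7(Z)

Answer: YES — reaches normal form S^7(Z) in 10 ≤ 11 steps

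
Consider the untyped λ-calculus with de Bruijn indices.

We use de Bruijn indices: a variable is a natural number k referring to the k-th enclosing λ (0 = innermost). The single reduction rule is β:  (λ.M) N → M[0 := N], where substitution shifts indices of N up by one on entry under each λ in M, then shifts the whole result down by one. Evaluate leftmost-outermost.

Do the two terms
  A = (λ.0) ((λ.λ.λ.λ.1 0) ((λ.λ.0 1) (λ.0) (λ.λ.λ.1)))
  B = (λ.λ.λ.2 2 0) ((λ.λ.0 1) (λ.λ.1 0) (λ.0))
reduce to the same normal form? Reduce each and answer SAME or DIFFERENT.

Answer: SAME — A ⇓ λ.λ.λ.1 0, B ⇓ λ.λ.λ.1 0

Derivation:
Term A:
  start: (λ.0) ((λ.λ.λ.λ.1 0) ((λ.λ.0 1) (λ.0) (λ.λ.λ.1)))
  step 1: (λ.λ.λ.λ.1 0) ((λ.λ.0 1) (λ.0) (λ.λ.λ.1))
  step 2: λ.λ.λ.1 0

Term B:
  start: (λ.λ.λ.2 2 0) ((λ.λ.0 1) (λ.λ.1 0) (λ.0))
  step 1: λ.λ.(λ.λ.0 1) (λ.λ.1 0) (λ.0) ((λ.λ.0 1) (λ.λ.1 0) (λ.0)) 0
  step 2: λ.λ.(λ.0 (λ.λ.1 0)) (λ.0) ((λ.λ.0 1) (λ.λ.1 0) (λ.0)) 0
  step 3: λ.λ.(λ.0) (λ.λ.1 0) ((λ.λ.0 1) (λ.λ.1 0) (λ.0)) 0
  step 4: λ.λ.(λ.λ.1 0) ((λ.λ.0 1) (λ.λ.1 0) (λ.0)) 0
  step 5: λ.λ.(λ.(λ.λ.0 1) (λ.λ.1 0) (λ.0) 0) 0
  step 6: λ.λ.(λ.λ.0 1) (λ.λ.1 0) (λ.0) 0
  step 7: λ.λ.(λ.0 (λ.λ.1 0)) (λ.0) 0
  step 8: λ.λ.(λ.0) (λ.λ.1 0) 0
  step 9: λ.λ.(λ.λ.1 0) 0
  step 10: λ.λ.λ.1 0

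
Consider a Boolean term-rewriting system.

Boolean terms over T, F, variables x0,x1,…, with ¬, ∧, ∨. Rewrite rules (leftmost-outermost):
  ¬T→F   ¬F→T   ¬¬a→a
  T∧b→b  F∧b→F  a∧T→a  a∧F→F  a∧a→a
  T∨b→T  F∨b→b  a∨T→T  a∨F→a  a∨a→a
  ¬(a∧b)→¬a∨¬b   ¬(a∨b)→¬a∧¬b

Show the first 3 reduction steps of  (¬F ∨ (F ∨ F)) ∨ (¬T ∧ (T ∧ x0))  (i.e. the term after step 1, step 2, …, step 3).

  start: (¬F ∨ (F ∨ F)) ∨ (¬T ∧ (T ∧ x0))
  [1] (T ∨ (F ∨ F)) ∨ (¬T ∧ (T ∧ x0))
  [2] T ∨ (¬T ∧ (T ∧ x0))
  [3] T

Answer: after 3 steps: T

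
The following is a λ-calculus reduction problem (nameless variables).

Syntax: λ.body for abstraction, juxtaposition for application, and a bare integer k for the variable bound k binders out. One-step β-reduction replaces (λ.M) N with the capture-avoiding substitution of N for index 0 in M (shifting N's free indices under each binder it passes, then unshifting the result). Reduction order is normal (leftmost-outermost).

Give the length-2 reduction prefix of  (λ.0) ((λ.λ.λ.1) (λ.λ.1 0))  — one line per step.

  start: (λ.0) ((λ.λ.λ.1) (λ.λ.1 0))
  →1  (λ.λ.λ.1) (λ.λ.1 0)
  →2  λ.λ.1

Answer: after 2 steps: λ.λ.1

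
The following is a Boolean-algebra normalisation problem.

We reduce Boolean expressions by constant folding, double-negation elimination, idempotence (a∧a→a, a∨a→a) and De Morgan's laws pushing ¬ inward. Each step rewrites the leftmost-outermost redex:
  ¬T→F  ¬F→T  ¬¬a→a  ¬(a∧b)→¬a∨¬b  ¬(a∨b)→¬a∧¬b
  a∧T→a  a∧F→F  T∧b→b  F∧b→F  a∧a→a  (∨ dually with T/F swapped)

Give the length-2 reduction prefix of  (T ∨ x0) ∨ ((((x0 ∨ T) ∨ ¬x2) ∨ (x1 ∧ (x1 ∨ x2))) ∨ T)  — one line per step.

  start: (T ∨ x0) ∨ ((((x0 ∨ T) ∨ ¬x2) ∨ (x1 ∧ (x1 ∨ x2))) ∨ T)
  [1] T ∨ ((((x0 ∨ T) ∨ ¬x2) ∨ (x1 ∧ (x1 ∨ x2))) ∨ T)
  [2] T

Answer: after 2 steps: T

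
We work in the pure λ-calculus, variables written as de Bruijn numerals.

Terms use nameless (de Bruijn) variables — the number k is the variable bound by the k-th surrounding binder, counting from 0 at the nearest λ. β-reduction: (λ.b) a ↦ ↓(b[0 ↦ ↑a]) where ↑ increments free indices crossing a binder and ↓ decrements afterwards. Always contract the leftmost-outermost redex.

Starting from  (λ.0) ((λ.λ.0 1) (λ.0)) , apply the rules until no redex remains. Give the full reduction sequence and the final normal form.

  start: (λ.0) ((λ.λ.0 1) (λ.0))
  step 1: (λ.λ.0 1) (λ.0)
  step 2: λ.0 (λ.0)

Answer: normal form = λ.0 (λ.0)  (in 2 steps)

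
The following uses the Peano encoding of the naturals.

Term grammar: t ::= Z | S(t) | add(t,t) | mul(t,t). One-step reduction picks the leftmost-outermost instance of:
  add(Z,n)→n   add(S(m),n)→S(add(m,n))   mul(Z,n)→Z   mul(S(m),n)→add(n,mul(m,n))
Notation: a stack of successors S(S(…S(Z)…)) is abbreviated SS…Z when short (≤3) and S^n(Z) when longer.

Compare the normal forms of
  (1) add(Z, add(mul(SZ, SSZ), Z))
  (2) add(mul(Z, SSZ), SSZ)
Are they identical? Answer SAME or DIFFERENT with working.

Term A:
  start: add(Z, add(mul(SZ, SSZ), Z))
  step 1: add(mul(SZ, SSZ), Z)
  step 2: add(add(SSZ, mul(Z, SSZ)), Z)
  step 3: add(S(add(SZ, mul(Z, SSZ))), Z)
  step 4: S(add(add(SZ, mul(Z, SSZ)), Z))
  step 5: S(add(S(add(Z, mul(Z, SSZ))), Z))
  step 6: S(S(add(add(Z, mul(Z, SSZ)), Z)))
  step 7: S(S(add(mul(Z, SSZ), Z)))
  step 8: S(S(add(Z, Z)))
  step 9: SSZ

Term B:
  start: add(mul(Z, SSZ), SSZ)
  step 1: add(Z, SSZ)
  step 2: SSZ

Answer: SAME — A ⇓ SSZ, B ⇓ SSZ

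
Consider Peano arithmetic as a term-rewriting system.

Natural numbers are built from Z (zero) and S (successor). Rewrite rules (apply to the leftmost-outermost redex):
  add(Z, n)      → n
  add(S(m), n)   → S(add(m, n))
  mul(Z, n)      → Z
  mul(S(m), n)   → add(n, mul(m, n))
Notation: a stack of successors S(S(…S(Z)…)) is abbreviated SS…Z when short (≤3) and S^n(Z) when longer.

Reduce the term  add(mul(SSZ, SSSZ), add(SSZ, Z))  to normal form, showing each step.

  start: add(mul(SSZ, SSSZ), add(SSZ, Z))
  step 1: add(add(SSSZ, mul(SZ, SSSZ)), add(SSZ, Z))
  step 2: add(S(add(SSZ, mul(SZ, SSSZ))), add(SSZ, Z))
  step 3: S(add(add(SSZ, mul(SZ, SSSZ)), add(SSZ, Z)))
  step 4: S(add(S(add(SZ, mul(SZ, SSSZ))), add(SSZ, Z)))
  step 5: S(S(add(add(SZ, mul(SZ, SSSZ)), add(SSZ, Z))))
  step 6: S(S(add(S(add(Z, mul(SZ, SSSZ))), add(SSZ, Z))))
  step 7: S(S(S(add(add(Z, mul(SZ, SSSZ)), add(SSZ, Z)))))
  step 8: S(S(S(add(mul(SZ, SSSZ), add(SSZ, Z)))))
  step 9: S(S(S(add(add(SSSZ, mul(Z, SSSZ)), add(SSZ, Z)))))
  step 10: S(S(S(add(S(add(SSZ, mul(Z, SSSZ))), add(SSZ, Z)))))
  step 11: S(S(S(S(add(add(SSZ, mul(Z, SSSZ)), add(SSZ, Z))))))
  step 12: S(S(S(S(add(S(add(SZ, mul(Z, SSSZ))), add(SSZ, Z))))))
  step 13: S(S(S(S(S(add(add(SZ, mul(Z, SSSZ)), add(SSZ, Z)))))))
  step 14: S(S(S(S(S(add(S(add(Z, mul(Z, SSSZ))), add(SSZ, Z)))))))
  step 15: S(S(S(S(S(S(add(add(Z, mul(Z, SSSZ)), add(SSZ, Z))))))))
  step 16: S(S(S(S(S(S(add(mul(Z, SSSZ), add(SSZ, Z))))))))
  step 17: S(S(S(S(S(S(add(Z, add(SSZ, Z))))))))
  step 18: S(S(S(S(S(S(add(SSZ, Z)))))))
  step 19: S(S(S(S(S(S(S(add(SZ, Z))))))))
  step 20: S(S(S(S(S(S(S(S(add(Z, Z)))))))))
  step 21: S^8(Z)

Answer: normal form = S^8(Z)  (in 21 steps)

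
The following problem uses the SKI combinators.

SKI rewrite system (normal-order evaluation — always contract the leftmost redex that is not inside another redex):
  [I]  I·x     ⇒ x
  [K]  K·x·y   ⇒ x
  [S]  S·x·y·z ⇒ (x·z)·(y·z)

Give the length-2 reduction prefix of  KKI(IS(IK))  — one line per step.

  start: KKI(IS(IK))
  [1] K(IS(IK))
  [2] K(S(IK))

Answer: after 2 steps: K(S(IK))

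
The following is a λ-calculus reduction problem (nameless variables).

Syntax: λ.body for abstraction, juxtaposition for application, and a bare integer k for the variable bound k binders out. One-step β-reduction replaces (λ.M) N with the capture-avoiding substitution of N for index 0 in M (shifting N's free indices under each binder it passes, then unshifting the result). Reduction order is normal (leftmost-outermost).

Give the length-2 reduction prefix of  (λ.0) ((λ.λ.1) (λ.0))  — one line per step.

  start: (λ.0) ((λ.λ.1) (λ.0))
  [1] (λ.λ.1) (λ.0)
  [2] λ.λ.0

Answer: after 2 steps: λ.λ.0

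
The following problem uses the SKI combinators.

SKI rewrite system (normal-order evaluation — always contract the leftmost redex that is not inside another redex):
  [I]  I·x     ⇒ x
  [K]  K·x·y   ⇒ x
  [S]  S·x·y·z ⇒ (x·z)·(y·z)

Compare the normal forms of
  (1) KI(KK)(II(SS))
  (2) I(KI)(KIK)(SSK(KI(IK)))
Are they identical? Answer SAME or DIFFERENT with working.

Answer: DIFFERENT — A ⇓ SS, B ⇓ SI(KI)

Reduction:
Term A:
  start: KI(KK)(II(SS))
  step 1: I(II(SS))
  step 2: II(SS)
  step 3: I(SS)
  step 4: SS

Term B:
  start: I(KI)(KIK)(SSK(KI(IK)))
  step 1: KI(KIK)(SSK(KI(IK)))
  step 2: I(SSK(KI(IK)))
  step 3: SSK(KI(IK))
  step 4: S(KI(IK))(K(KI(IK)))
  step 5: SI(K(KI(IK)))
  step 6: SI(KI)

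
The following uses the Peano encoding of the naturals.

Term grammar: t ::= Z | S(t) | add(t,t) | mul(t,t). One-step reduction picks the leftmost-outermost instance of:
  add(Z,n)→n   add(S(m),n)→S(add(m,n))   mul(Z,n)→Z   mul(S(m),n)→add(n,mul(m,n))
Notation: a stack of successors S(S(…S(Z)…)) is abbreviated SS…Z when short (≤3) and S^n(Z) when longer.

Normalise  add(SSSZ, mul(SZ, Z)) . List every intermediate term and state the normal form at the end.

  start: add(SSSZ, mul(SZ, Z))
  →1  S(add(SSZ, mul(SZ, Z)))
  →2  S(S(add(SZ, mul(SZ, Z))))
  →3  S(S(S(add(Z, mul(SZ, Z)))))
  →4  S(S(S(mul(SZ, Z))))
  →5  S(S(S(add(Z, mul(Z, Z)))))
  →6  S(S(S(mul(Z, Z))))
  →7  SSSZ

Answer: normal form = SSSZ  (in 7 steps)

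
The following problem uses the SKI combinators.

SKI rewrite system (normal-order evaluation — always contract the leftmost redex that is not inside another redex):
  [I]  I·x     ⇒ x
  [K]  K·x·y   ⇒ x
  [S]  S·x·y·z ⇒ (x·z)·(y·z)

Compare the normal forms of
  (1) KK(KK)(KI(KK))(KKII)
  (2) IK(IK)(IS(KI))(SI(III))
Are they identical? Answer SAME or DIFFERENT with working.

Answer: DIFFERENT — A ⇓ I, B ⇓ K(SII)

Derivation:
Term A:
  start: KK(KK)(KI(KK))(KKII)
  [1] K(KI(KK))(KKII)
  [2] KI(KK)
  [3] I

Term B:
  start: IK(IK)(IS(KI))(SI(III))
  [1] K(IK)(IS(KI))(SI(III))
  [2] IK(SI(III))
  [3] K(SI(III))
  [4] K(SI(II))
  [5] K(SII)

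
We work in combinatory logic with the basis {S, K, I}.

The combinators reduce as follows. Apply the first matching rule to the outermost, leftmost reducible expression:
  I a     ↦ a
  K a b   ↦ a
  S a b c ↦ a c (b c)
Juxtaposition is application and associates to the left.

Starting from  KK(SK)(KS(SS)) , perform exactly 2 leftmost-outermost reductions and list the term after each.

  start: KK(SK)(KS(SS))
  [1] K(KS(SS))
  [2] KS

Answer: after 2 steps: KS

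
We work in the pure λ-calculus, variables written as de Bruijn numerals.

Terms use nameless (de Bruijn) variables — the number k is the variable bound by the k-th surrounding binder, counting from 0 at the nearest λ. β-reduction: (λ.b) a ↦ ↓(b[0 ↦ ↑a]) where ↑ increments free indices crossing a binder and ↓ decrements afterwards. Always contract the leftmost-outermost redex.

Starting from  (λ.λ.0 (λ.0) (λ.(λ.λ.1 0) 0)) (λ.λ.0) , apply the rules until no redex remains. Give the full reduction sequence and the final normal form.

Answer: normal form = λ.0 (λ.0) (λ.λ.1 0)  (in 2 steps)

Reduction:
  start: (λ.λ.0 (λ.0) (λ.(λ.λ.1 0) 0)) (λ.λ.0)
  step 1: λ.0 (λ.0) (λ.(λ.λ.1 0) 0)
  step 2: λ.0 (λ.0) (λ.λ.1 0)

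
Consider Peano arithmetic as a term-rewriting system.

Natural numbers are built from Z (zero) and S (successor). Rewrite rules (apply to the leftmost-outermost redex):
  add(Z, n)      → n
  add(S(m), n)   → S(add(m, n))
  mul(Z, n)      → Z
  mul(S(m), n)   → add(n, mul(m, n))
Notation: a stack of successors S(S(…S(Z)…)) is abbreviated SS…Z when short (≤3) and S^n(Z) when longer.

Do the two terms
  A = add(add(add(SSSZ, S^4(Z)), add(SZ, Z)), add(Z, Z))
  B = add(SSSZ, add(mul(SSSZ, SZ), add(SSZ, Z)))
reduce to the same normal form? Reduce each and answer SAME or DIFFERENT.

Term A:
  start: add(add(add(SSSZ, S^4(Z)), add(SZ, Z)), add(Z, Z))
  step 1: add(add(S(add(SSZ, S^4(Z))), add(SZ, Z)), add(Z, Z))
  step 2: add(S(add(add(SSZ, S^4(Z)), add(SZ, Z))), add(Z, Z))
  step 3: S(add(add(add(SSZ, S^4(Z)), add(SZ, Z)), add(Z, Z)))
  step 4: S(add(add(S(add(SZ, S^4(Z))), add(SZ, Z)), add(Z, Z)))
  step 5: S(add(S(add(add(SZ, S^4(Z)), add(SZ, Z))), add(Z, Z)))
  step 6: S(S(add(add(add(SZ, S^4(Z)), add(SZ, Z)), add(Z, Z))))
  step 7: S(S(add(add(S(add(Z, S^4(Z))), add(SZ, Z)), add(Z, Z))))
  step 8: S(S(add(S(add(add(Z, S^4(Z)), add(SZ, Z))), add(Z, Z))))
  step 9: S(S(S(add(add(add(Z, S^4(Z)), add(SZ, Z)), add(Z, Z)))))
  step 10: S(S(S(add(add(S^4(Z), add(SZ, Z)), add(Z, Z)))))
  step 11: S(S(S(add(S(add(SSSZ, add(SZ, Z))), add(Z, Z)))))
  step 12: S(S(S(S(add(add(SSSZ, add(SZ, Z)), add(Z, Z))))))
  step 13: S(S(S(S(add(S(add(SSZ, add(SZ, Z))), add(Z, Z))))))
  step 14: S(S(S(S(S(add(add(SSZ, add(SZ, Z)), add(Z, Z)))))))
  step 15: S(S(S(S(S(add(S(add(SZ, add(SZ, Z))), add(Z, Z)))))))
  step 16: S(S(S(S(S(S(add(add(SZ, add(SZ, Z)), add(Z, Z))))))))
  step 17: S(S(S(S(S(S(add(S(add(Z, add(SZ, Z))), add(Z, Z))))))))
  step 18: S(S(S(S(S(S(S(add(add(Z, add(SZ, Z)), add(Z, Z)))))))))
  step 19: S(S(S(S(S(S(S(add(add(SZ, Z), add(Z, Z)))))))))
  step 20: S(S(S(S(S(S(S(add(S(add(Z, Z)), add(Z, Z)))))))))
  step 21: S(S(S(S(S(S(S(S(add(add(Z, Z), add(Z, Z))))))))))
  step 22: S(S(S(S(S(S(S(S(add(Z, add(Z, Z))))))))))
  step 23: S(S(S(S(S(S(S(S(add(Z, Z)))))))))
  step 24: S^8(Z)

Term B:
  start: add(SSSZ, add(mul(SSSZ, SZ), add(SSZ, Z)))
  step 1: S(add(SSZ, add(mul(SSSZ, SZ), add(SSZ, Z))))
  step 2: S(S(add(SZ, add(mul(SSSZ, SZ), add(SSZ, Z)))))
  step 3: S(S(S(add(Z, add(mul(SSSZ, SZ), add(SSZ, Z))))))
  step 4: S(S(S(add(mul(SSSZ, SZ), add(SSZ, Z)))))
  step 5: S(S(S(add(add(SZ, mul(SSZ, SZ)), add(SSZ, Z)))))
  step 6: S(S(S(add(S(add(Z, mul(SSZ, SZ))), add(SSZ, Z)))))
  step 7: S(S(S(S(add(add(Z, mul(SSZ, SZ)), add(SSZ, Z))))))
  step 8: S(S(S(S(add(mul(SSZ, SZ), add(SSZ, Z))))))
  step 9: S(S(S(S(add(add(SZ, mul(SZ, SZ)), add(SSZ, Z))))))
  step 10: S(S(S(S(add(S(add(Z, mul(SZ, SZ))), add(SSZ, Z))))))
  step 11: S(S(S(S(S(add(add(Z, mul(SZ, SZ)), add(SSZ, Z)))))))
  step 12: S(S(S(S(S(add(mul(SZ, SZ), add(SSZ, Z)))))))
  step 13: S(S(S(S(S(add(add(SZ, mul(Z, SZ)), add(SSZ, Z)))))))
  step 14: S(S(S(S(S(add(S(add(Z, mul(Z, SZ))), add(SSZ, Z)))))))
  step 15: S(S(S(S(S(S(add(add(Z, mul(Z, SZ)), add(SSZ, Z))))))))
  step 16: S(S(S(S(S(S(add(mul(Z, SZ), add(SSZ, Z))))))))
  step 17: S(S(S(S(S(S(add(Z, add(SSZ, Z))))))))
  step 18: S(S(S(S(S(S(add(SSZ, Z)))))))
  step 19: S(S(S(S(S(S(S(add(SZ, Z))))))))
  step 20: S(S(S(S(S(S(S(S(add(Z, Z)))))))))
  step 21: S^8(Z)

Answer: SAME — A ⇓ S^8(Z), B ⇓ S^8(Z)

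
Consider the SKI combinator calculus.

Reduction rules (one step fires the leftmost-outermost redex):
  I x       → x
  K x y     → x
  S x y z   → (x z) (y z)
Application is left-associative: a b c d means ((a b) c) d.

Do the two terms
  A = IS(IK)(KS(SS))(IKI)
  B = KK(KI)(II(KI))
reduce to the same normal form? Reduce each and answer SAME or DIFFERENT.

Answer: DIFFERENT — A ⇓ KI, B ⇓ K(KI)

Derivation:
Term A:
  start: IS(IK)(KS(SS))(IKI)
  step 1: S(IK)(KS(SS))(IKI)
  step 2: IK(IKI)(KS(SS)(IKI))
  step 3: K(IKI)(KS(SS)(IKI))
  step 4: IKI
  step 5: KI

Term B:
  start: KK(KI)(II(KI))
  step 1: K(II(KI))
  step 2: K(I(KI))
  step 3: K(KI)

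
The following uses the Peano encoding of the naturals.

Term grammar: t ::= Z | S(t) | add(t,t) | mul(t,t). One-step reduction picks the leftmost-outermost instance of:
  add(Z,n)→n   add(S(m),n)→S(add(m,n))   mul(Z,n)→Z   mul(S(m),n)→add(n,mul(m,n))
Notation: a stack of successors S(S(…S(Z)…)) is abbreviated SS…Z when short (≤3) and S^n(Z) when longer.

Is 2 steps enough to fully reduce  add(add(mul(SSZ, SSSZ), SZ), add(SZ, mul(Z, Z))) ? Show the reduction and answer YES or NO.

  start: add(add(mul(SSZ, SSSZ), SZ), add(SZ, mul(Z, Z)))
  →1  add(add(add(SSSZ, mul(SZ, SSSZ)), SZ), add(SZ, mul(Z, Z)))
  →2  add(add(S(add(SSZ, mul(SZ, SSSZ))), SZ), add(SZ, mul(Z, Z)))

Answer: NO — after 2 steps the term is add(add(S(add(SSZ, mul(SZ, SSSZ))), SZ), add(SZ, mul(Z, Z))), not yet normal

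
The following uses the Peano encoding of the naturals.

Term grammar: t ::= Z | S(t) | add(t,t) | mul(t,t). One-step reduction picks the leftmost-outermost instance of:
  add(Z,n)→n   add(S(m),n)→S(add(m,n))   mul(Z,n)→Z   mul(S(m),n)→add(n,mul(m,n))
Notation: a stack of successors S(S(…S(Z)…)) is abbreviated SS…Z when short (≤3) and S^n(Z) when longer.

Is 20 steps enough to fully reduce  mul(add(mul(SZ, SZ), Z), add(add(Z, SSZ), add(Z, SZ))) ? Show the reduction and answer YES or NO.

  start: mul(add(mul(SZ, SZ), Z), add(add(Z, SSZ), add(Z, SZ)))
  step 1: mul(add(add(SZ, mul(Z, SZ)), Z), add(add(Z, SSZ), add(Z, SZ)))
  step 2: mul(add(S(add(Z, mul(Z, SZ))), Z), add(add(Z, SSZ), add(Z, SZ)))
  step 3: mul(S(add(add(Z, mul(Z, SZ)), Z)), add(add(Z, SSZ), add(Z, SZ)))
  step 4: add(add(add(Z, SSZ), add(Z, SZ)), mul(add(add(Z, mul(Z, SZ)), Z), add(add(Z, SSZ), add(Z, SZ))))
  step 5: add(add(SSZ, add(Z, SZ)), mul(add(add(Z, mul(Z, SZ)), Z), add(add(Z, SSZ), add(Z, SZ))))
  step 6: add(S(add(SZ, add(Z, SZ))), mul(add(add(Z, mul(Z, SZ)), Z), add(add(Z, SSZ), add(Z, SZ))))
  step 7: S(add(add(SZ, add(Z, SZ)), mul(add(add(Z, mul(Z, SZ)), Z), add(add(Z, SSZ), add(Z, SZ)))))
  step 8: S(add(S(add(Z, add(Z, SZ))), mul(add(add(Z, mul(Z, SZ)), Z), add(add(Z, SSZ), add(Z, SZ)))))
  step 9: S(S(add(add(Z, add(Z, SZ)), mul(add(add(Z, mul(Z, SZ)), Z), add(add(Z, SSZ), add(Z, SZ))))))
  step 10: S(S(add(add(Z, SZ), mul(add(add(Z, mul(Z, SZ)), Z), add(add(Z, SSZ), add(Z, SZ))))))
  step 11: S(S(add(SZ, mul(add(add(Z, mul(Z, SZ)), Z), add(add(Z, SSZ), add(Z, SZ))))))
  step 12: S(S(S(add(Z, mul(add(add(Z, mul(Z, SZ)), Z), add(add(Z, SSZ), add(Z, SZ)))))))
  step 13: S(S(S(mul(add(add(Z, mul(Z, SZ)), Z), add(add(Z, SSZ), add(Z, SZ))))))
  step 14: S(S(S(mul(add(mul(Z, SZ), Z), add(add(Z, SSZ), add(Z, SZ))))))
  step 15: S(S(S(mul(add(Z, Z), add(add(Z, SSZ), add(Z, SZ))))))
  step 16: S(S(S(mul(Z, add(add(Z, SSZ), add(Z, SZ))))))
  step 17: SSSZ

Answer: YES — reaches normal form SSSZ in 17 ≤ 20 steps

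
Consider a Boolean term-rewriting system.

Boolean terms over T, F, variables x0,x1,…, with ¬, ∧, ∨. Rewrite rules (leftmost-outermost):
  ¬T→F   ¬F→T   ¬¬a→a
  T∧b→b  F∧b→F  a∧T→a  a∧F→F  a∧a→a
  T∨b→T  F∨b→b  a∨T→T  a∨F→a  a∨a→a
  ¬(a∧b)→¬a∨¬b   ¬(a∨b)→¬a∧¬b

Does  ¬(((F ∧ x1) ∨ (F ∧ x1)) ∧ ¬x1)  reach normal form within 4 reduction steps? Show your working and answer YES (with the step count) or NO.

Answer: NO — after 4 steps the term is (¬F ∨ ¬x1) ∨ ¬¬x1, not yet normal

Derivation:
  start: ¬(((F ∧ x1) ∨ (F ∧ x1)) ∧ ¬x1)
  [1] ¬((F ∧ x1) ∨ (F ∧ x1)) ∨ ¬¬x1
  [2] (¬(F ∧ x1) ∧ ¬(F ∧ x1)) ∨ ¬¬x1
  [3] ¬(F ∧ x1) ∨ ¬¬x1
  [4] (¬F ∨ ¬x1) ∨ ¬¬x1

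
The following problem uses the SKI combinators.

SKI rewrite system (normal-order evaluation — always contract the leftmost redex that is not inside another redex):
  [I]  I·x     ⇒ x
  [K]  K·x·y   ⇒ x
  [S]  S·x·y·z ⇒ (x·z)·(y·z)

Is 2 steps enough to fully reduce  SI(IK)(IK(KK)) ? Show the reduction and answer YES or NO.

  start: SI(IK)(IK(KK))
  →1  I(IK(KK))(IK(IK(KK)))
  →2  IK(KK)(IK(IK(KK)))

Answer: NO — after 2 steps the term is IK(KK)(IK(IK(KK))), not yet normal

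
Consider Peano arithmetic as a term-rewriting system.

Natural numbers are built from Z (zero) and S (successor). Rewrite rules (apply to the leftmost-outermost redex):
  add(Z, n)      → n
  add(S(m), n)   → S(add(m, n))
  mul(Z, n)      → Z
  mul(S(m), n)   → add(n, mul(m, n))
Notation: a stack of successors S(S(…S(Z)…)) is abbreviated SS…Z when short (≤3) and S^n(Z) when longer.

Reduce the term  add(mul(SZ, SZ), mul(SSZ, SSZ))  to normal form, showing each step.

  start: add(mul(SZ, SZ), mul(SSZ, SSZ))
  →1  add(add(SZ, mul(Z, SZ)), mul(SSZ, SSZ))
  →2  add(S(add(Z, mul(Z, SZ))), mul(SSZ, SSZ))
  →3  S(add(add(Z, mul(Z, SZ)), mul(SSZ, SSZ)))
  →4  S(add(mul(Z, SZ), mul(SSZ, SSZ)))
  →5  S(add(Z, mul(SSZ, SSZ)))
  →6  S(mul(SSZ, SSZ))
  →7  S(add(SSZ, mul(SZ, SSZ)))
  →8  S(S(add(SZ, mul(SZ, SSZ))))
  →9  S(S(S(add(Z, mul(SZ, SSZ)))))
  →10  S(S(S(mul(SZ, SSZ))))
  →11  S(S(S(add(SSZ, mul(Z, SSZ)))))
  →12  S(S(S(S(add(SZ, mul(Z, SSZ))))))
  →13  S(S(S(S(S(add(Z, mul(Z, SSZ)))))))
  →14  S(S(S(S(S(mul(Z, SSZ))))))
  →15  S^5(Z)

Answer: normal form = S^5(Z)  (in 15 steps)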